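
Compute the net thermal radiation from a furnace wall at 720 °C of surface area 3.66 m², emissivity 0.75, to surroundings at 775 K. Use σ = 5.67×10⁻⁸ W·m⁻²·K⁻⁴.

Convert: 720 °C = 993 K.
Q = εσA(T⁴ − T_s⁴). T⁴ − T_s⁴ = (993)⁴ − (775)⁴ = 9.72×10^11 − 3.61×10^11 = 6.12×10^11 K⁴.
Q = 0.75 × 5.67×10⁻⁸ × 3.66 × 6.12×10^11 = 95200 W.

Q ≈ 95200 W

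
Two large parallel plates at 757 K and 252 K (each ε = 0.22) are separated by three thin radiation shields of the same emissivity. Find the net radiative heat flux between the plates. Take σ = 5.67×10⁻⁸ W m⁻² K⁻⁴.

Each of the 4 gaps contributes resistance (2/ε − 1) = 2/0.22 − 1 = 8.091; total = 32.36.
q = σ(T₁⁴ − T₂⁴) / 32.36 = 5.67×10⁻⁸ × 3.24×10^11 / 32.36 = 568 W/m².

q ≈ 568 W/m²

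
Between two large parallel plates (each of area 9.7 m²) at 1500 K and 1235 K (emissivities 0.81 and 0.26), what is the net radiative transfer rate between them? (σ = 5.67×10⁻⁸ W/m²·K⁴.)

Q ≈ 3.69×10^5 W

For two large parallel gray plates, q = σ(T₁⁴ − T₂⁴) / (1/ε₁ + 1/ε₂ − 1).
1/ε₁ + 1/ε₂ − 1 = 1/0.81 + 1/0.26 − 1 = 4.081.
T₁⁴ − T₂⁴ = 5.06×10^12 − 2.33×10^12 = 2.74×10^12 K⁴.
q = 5.67×10⁻⁸ × 2.74×10^12 / 4.081 = 38000 W/m².
Q = q·A = 38000 × 9.7 = 3.69×10^5 W.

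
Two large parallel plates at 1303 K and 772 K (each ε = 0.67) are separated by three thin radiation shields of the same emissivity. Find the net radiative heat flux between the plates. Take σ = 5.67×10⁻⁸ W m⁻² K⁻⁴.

Each of the 4 gaps contributes resistance (2/ε − 1) = 2/0.67 − 1 = 1.985; total = 7.940.
q = σ(T₁⁴ − T₂⁴) / 7.940 = 5.67×10⁻⁸ × 2.53×10^12 / 7.940 = 18000 W/m².

q ≈ 18000 W/m²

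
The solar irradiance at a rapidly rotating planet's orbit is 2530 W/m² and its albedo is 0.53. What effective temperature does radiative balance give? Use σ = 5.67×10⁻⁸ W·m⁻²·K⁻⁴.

T ≈ 269 K

Power absorbed = (1−a)S·πR²; power emitted = 4πR²σT⁴. Equating and cancelling πR²:
T = ((1−a)S / 4σ)^(1/4) = (1190 / (4 × 5.67×10⁻⁸))^(1/4) = (5.24×10^9)^(1/4).
T = 269 K.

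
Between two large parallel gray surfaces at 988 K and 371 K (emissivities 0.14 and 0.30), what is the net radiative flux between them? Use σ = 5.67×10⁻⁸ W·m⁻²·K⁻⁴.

q ≈ 5590 W/m²

For two large parallel gray plates, q = σ(T₁⁴ − T₂⁴) / (1/ε₁ + 1/ε₂ − 1).
1/ε₁ + 1/ε₂ − 1 = 1/0.14 + 1/0.30 − 1 = 9.476.
T₁⁴ − T₂⁴ = 9.53×10^11 − 1.89×10^10 = 9.34×10^11 K⁴.
q = 5.67×10⁻⁸ × 9.34×10^11 / 9.476 = 5590 W/m².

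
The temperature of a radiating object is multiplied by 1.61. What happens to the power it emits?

P ∝ T⁴, so the power scales as (1.61)⁴ = 6.72.

factor ≈ 6.72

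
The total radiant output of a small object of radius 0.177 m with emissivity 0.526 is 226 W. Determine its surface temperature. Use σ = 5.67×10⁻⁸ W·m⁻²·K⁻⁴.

A = 4πr² = 4π × (0.177)² = 0.394 m².
From P = εσAT⁴, T = (P / εσA)^(1/4) = (226 / (0.526 × 5.67×10⁻⁸ × 0.394))^(1/4).
T = (1.92×10^10)^(1/4) = 372 K.

T ≈ 372 K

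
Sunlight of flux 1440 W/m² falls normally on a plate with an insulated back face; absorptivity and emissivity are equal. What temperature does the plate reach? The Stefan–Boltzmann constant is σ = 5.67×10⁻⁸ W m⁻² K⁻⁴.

Absorbed flux αS = emitted flux εσT⁴ (one radiating face); with α = ε, T = (S/σ)^(1/4).
T = (1440 / 5.67×10⁻⁸)^(1/4) = (2.54×10^10)^(1/4).
T = 399 K.

T ≈ 399 K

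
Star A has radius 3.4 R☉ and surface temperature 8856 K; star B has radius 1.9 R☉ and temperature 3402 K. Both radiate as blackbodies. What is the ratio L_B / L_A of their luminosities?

L = 4πR²σT⁴ ∝ R²T⁴, so L_B/L_A = (1.9/3.4)² × (3402/8856)⁴ = 0.312 × 0.0218 = 6.80×10^-3.

L_B/L_A ≈ 6.80×10^-3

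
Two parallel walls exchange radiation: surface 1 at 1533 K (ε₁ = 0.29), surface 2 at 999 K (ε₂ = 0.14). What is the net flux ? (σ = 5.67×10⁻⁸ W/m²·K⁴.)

q ≈ 26800 W/m²

For two large parallel gray plates, q = σ(T₁⁴ − T₂⁴) / (1/ε₁ + 1/ε₂ − 1).
1/ε₁ + 1/ε₂ − 1 = 1/0.29 + 1/0.14 − 1 = 9.591.
T₁⁴ − T₂⁴ = 5.52×10^12 − 9.96×10^11 = 4.53×10^12 K⁴.
q = 5.67×10⁻⁸ × 4.53×10^12 / 9.591 = 26800 W/m².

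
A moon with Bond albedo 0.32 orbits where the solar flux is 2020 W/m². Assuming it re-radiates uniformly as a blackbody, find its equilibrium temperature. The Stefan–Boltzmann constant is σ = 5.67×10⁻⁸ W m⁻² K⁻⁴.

T ≈ 279 K

Power absorbed = (1−a)S·πR²; power emitted = 4πR²σT⁴. Equating and cancelling πR²:
T = ((1−a)S / 4σ)^(1/4) = (1370 / (4 × 5.67×10⁻⁸))^(1/4) = (6.06×10^9)^(1/4).
T = 279 K.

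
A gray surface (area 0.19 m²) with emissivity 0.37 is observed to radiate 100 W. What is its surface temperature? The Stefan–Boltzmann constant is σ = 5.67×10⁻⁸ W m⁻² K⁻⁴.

From P = εσAT⁴, T = (P / εσA)^(1/4) = (100 / (0.37 × 5.67×10⁻⁸ × 0.190))^(1/4).
T = (2.51×10^10)^(1/4) = 398 K.

T ≈ 398 K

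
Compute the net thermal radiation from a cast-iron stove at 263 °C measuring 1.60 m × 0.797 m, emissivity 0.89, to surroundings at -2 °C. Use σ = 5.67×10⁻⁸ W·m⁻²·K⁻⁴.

A = 1.60 × 0.797 = 1.28 m².
Convert: 263 °C = 536 K; -2 °C = 271 K.
Q = εσA(T⁴ − T_s⁴). T⁴ − T_s⁴ = (536)⁴ − (271)⁴ = 8.25×10^10 − 5.39×10^9 = 7.71×10^10 K⁴.
Q = 0.89 × 5.67×10⁻⁸ × 1.28 × 7.71×10^10 = 4960 W.

Q ≈ 4960 W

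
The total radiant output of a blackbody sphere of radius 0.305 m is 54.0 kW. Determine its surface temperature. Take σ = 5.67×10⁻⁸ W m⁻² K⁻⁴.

T ≈ 950 K

A = 4πr² = 4π × (0.305)² = 1.17 m².
From P = σAT⁴, T = (P / σA)^(1/4) = (54000 / (5.67×10⁻⁸ × 1.17))^(1/4).
T = (8.15×10^11)^(1/4) = 950 K.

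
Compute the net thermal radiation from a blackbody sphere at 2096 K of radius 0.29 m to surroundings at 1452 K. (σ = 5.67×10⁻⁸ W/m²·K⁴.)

Q ≈ 8.90×10^5 W

A = 4πr² = 4π × (0.29)² = 1.06 m².
Q = σA(T⁴ − T_s⁴). T⁴ − T_s⁴ = (2096)⁴ − (1452)⁴ = 1.93×10^13 − 4.44×10^12 = 1.49×10^13 K⁴.
Q = 5.67×10⁻⁸ × 1.06 × 1.49×10^13 = 8.90×10^5 W.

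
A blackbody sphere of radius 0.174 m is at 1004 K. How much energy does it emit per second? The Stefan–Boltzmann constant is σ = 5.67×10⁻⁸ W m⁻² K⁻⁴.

A = 4πr² = 4π × (0.174)² = 0.380 m².
P = σAT⁴ = 5.67×10⁻⁸ × 0.380 × (1004)⁴ = 5.67×10⁻⁸ × 0.380 × 1.02×10^12.
P = 21900 W.

P ≈ 21900 W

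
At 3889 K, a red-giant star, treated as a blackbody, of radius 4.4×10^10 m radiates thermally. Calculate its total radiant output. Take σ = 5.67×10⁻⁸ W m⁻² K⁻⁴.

P ≈ 3.16×10^29 W

A = 4πr² = 4π × (4.4×10^10)² = 2.43×10^22 m².
P = σAT⁴ = 5.67×10⁻⁸ × 2.43×10^22 × (3889)⁴ = 5.67×10⁻⁸ × 2.43×10^22 × 2.29×10^14.
P = 3.16×10^29 W.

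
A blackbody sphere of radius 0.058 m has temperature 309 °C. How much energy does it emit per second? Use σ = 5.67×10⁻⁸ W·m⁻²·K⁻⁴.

P ≈ 275 W

A = 4πr² = 4π × (0.058)² = 0.0423 m².
309 °C = 582 K.
P = σAT⁴ = 5.67×10⁻⁸ × 0.0423 × (582)⁴ = 5.67×10⁻⁸ × 0.0423 × 1.15×10^11.
P = 275 W.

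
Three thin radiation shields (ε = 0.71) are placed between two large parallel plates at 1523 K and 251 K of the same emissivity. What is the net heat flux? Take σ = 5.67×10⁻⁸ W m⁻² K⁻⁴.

q ≈ 41900 W/m²

Each of the 4 gaps contributes resistance (2/ε − 1) = 2/0.71 − 1 = 1.817; total = 7.268.
q = σ(T₁⁴ − T₂⁴) / 7.268 = 5.67×10⁻⁸ × 5.38×10^12 / 7.268 = 41900 W/m².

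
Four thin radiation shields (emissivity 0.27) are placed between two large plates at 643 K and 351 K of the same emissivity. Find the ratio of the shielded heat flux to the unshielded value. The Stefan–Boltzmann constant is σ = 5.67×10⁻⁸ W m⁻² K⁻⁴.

ratio ≈ 0.200

With N identical shields there are N+1 = 5 gaps in series, each with the same radiative resistance, so the flux falls to 1/(N+1) of its unshielded value.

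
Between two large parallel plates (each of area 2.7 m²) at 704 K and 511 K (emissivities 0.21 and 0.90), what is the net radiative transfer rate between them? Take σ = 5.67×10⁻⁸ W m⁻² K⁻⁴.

For two large parallel gray plates, q = σ(T₁⁴ − T₂⁴) / (1/ε₁ + 1/ε₂ − 1).
1/ε₁ + 1/ε₂ − 1 = 1/0.21 + 1/0.90 − 1 = 4.873.
T₁⁴ − T₂⁴ = 2.46×10^11 − 6.82×10^10 = 1.77×10^11 K⁴.
q = 5.67×10⁻⁸ × 1.77×10^11 / 4.873 = 2060 W/m².
Q = q·A = 2060 × 2.7 = 5570 W.

Q ≈ 5570 W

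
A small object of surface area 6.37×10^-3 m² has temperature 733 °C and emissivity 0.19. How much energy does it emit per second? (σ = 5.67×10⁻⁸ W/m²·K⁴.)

P ≈ 70.3 W

733 °C = 1006 K.
Stefan–Boltzmann: P = εσAT⁴ = 0.19 × 5.67×10⁻⁸ × 6.37×10^-3 × (1006)⁴ = 0.19 × 5.67×10⁻⁸ × 6.37×10^-3 × 1.02×10^12.
P = 70.3 W.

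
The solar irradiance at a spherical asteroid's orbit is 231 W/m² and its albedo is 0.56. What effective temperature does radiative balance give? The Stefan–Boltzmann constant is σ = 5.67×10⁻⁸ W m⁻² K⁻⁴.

T ≈ 145 K

Power absorbed = (1−a)S·πR²; power emitted = 4πR²σT⁴. Equating and cancelling πR²:
T = ((1−a)S / 4σ)^(1/4) = (102 / (4 × 5.67×10⁻⁸))^(1/4) = (4.48×10^8)^(1/4).
T = 145 K.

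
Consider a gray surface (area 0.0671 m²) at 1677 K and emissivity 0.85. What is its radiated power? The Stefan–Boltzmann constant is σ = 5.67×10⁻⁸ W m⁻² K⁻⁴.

P = εσAT⁴ = 0.85 × 5.67×10⁻⁸ × 0.0671 × (1677)⁴ = 0.85 × 5.67×10⁻⁸ × 0.0671 × 7.91×10^12.
P = 25600 W.

P ≈ 25600 W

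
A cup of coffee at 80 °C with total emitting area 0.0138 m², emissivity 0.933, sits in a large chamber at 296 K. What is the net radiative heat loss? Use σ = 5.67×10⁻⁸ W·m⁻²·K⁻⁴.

Q ≈ 5.73 W

Convert: 80 °C = 353 K.
Q = εσA(T⁴ − T_s⁴). T⁴ − T_s⁴ = (353)⁴ − (296)⁴ = 1.55×10^10 − 7.68×10^9 = 7.85×10^9 K⁴.
Q = 0.933 × 5.67×10⁻⁸ × 0.0138 × 7.85×10^9 = 5.73 W.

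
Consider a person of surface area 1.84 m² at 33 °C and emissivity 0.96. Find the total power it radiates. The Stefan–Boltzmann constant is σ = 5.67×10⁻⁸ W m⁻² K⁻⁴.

P ≈ 878 W

33 °C = 306 K.
Stefan–Boltzmann: P = εσAT⁴ = 0.96 × 5.67×10⁻⁸ × 1.84 × (306)⁴ = 0.96 × 5.67×10⁻⁸ × 1.84 × 8.77×10^9.
P = 878 W.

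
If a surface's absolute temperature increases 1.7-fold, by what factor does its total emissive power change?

factor ≈ 8.35

P ∝ T⁴, so the power scales as (1.7)⁴ = 8.35.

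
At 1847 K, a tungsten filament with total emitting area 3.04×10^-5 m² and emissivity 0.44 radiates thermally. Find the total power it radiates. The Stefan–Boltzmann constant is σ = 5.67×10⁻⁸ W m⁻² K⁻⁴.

P ≈ 8.83 W

P = εσAT⁴ = 0.44 × 5.67×10⁻⁸ × 3.04×10^-5 × (1847)⁴ = 0.44 × 5.67×10⁻⁸ × 3.04×10^-5 × 1.16×10^13.
P = 8.83 W.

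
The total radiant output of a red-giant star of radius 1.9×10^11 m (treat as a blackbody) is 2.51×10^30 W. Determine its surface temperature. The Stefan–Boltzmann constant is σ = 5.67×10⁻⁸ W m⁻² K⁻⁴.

T ≈ 3140 K

A = 4πr² = 4π × (1.9×10^11)² = 4.54×10^23 m².
From P = σAT⁴, T = (P / σA)^(1/4) = (2.51×10^30 / (5.67×10⁻⁸ × 4.54×10^23))^(1/4).
T = (9.76×10^13)^(1/4) = 3140 K.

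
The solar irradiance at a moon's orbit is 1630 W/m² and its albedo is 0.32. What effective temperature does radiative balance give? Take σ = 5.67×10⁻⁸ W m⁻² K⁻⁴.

Power absorbed = (1−a)S·πR²; power emitted = 4πR²σT⁴. Equating and cancelling πR²:
T = ((1−a)S / 4σ)^(1/4) = (1110 / (4 × 5.67×10⁻⁸))^(1/4) = (4.89×10^9)^(1/4).
T = 264 K.

T ≈ 264 K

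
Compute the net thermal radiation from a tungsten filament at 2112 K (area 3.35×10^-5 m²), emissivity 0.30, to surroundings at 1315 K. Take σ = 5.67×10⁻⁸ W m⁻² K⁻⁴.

Q = εσA(T⁴ − T_s⁴). T⁴ − T_s⁴ = (2112)⁴ − (1315)⁴ = 1.99×10^13 − 2.99×10^12 = 1.69×10^13 K⁴.
Q = 0.30 × 5.67×10⁻⁸ × 3.35×10^-5 × 1.69×10^13 = 9.63 W.

Q ≈ 9.63 W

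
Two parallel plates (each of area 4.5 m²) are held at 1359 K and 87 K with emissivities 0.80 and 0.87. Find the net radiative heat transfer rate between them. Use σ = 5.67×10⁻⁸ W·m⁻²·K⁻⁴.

For two large parallel gray plates, q = σ(T₁⁴ − T₂⁴) / (1/ε₁ + 1/ε₂ − 1).
1/ε₁ + 1/ε₂ − 1 = 1/0.80 + 1/0.87 − 1 = 1.399.
T₁⁴ − T₂⁴ = 3.41×10^12 − 5.73×10^7 = 3.41×10^12 K⁴.
q = 5.67×10⁻⁸ × 3.41×10^12 / 1.399 = 1.38×10^5 W/m².
Q = q·A = 1.38×10^5 × 4.5 = 6.22×10^5 W.

Q ≈ 6.22×10^5 W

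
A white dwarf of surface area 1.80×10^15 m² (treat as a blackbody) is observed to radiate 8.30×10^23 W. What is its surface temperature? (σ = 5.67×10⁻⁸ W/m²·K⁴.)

From P = σAT⁴, T = (P / σA)^(1/4) = (8.30×10^23 / (5.67×10⁻⁸ × 1.80×10^15))^(1/4).
T = (8.13×10^15)^(1/4) = 9500 K.

T ≈ 9500 K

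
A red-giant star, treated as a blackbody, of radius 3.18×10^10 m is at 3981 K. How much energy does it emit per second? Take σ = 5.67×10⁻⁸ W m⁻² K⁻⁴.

A = 4πr² = 4π × (3.18×10^10)² = 1.27×10^22 m².
P = σAT⁴ = 5.67×10⁻⁸ × 1.27×10^22 × (3981)⁴ = 5.67×10⁻⁸ × 1.27×10^22 × 2.51×10^14.
P = 1.81×10^29 W.

P ≈ 1.81×10^29 W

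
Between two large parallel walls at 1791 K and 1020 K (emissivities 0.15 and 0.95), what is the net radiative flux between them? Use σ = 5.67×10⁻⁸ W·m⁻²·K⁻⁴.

For two large parallel gray plates, q = σ(T₁⁴ − T₂⁴) / (1/ε₁ + 1/ε₂ − 1).
1/ε₁ + 1/ε₂ − 1 = 1/0.15 + 1/0.95 − 1 = 6.719.
T₁⁴ − T₂⁴ = 1.03×10^13 − 1.08×10^12 = 9.21×10^12 K⁴.
q = 5.67×10⁻⁸ × 9.21×10^12 / 6.719 = 77700 W/m².

q ≈ 77700 W/m²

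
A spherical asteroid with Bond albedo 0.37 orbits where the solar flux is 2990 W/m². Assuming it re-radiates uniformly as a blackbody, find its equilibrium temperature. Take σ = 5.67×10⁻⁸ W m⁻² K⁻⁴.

Power absorbed = (1−a)S·πR²; power emitted = 4πR²σT⁴. Equating and cancelling πR²:
T = ((1−a)S / 4σ)^(1/4) = (1880 / (4 × 5.67×10⁻⁸))^(1/4) = (8.31×10^9)^(1/4).
T = 302 K.

T ≈ 302 K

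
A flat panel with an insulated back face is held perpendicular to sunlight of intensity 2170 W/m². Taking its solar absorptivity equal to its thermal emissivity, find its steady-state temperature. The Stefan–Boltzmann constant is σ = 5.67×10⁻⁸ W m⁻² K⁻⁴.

T ≈ 442 K

Absorbed flux αS = emitted flux εσT⁴ (one radiating face); with α = ε, T = (S/σ)^(1/4).
T = (2170 / 5.67×10⁻⁸)^(1/4) = (3.83×10^10)^(1/4).
T = 442 K.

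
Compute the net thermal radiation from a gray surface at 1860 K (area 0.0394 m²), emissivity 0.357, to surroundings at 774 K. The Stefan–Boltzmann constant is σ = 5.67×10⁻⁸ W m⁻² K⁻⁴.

Q ≈ 9260 W

Q = εσA(T⁴ − T_s⁴). T⁴ − T_s⁴ = (1860)⁴ − (774)⁴ = 1.20×10^13 − 3.59×10^11 = 1.16×10^13 K⁴.
Q = 0.357 × 5.67×10⁻⁸ × 0.0394 × 1.16×10^13 = 9260 W.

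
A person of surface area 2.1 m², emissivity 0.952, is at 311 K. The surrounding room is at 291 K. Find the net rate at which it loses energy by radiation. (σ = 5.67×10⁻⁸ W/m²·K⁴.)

Q ≈ 248 W

Q = εσA(T⁴ − T_s⁴). T⁴ − T_s⁴ = (311)⁴ − (291)⁴ = 9.35×10^9 − 7.17×10^9 = 2.18×10^9 K⁴.
Q = 0.952 × 5.67×10⁻⁸ × 2.10 × 2.18×10^9 = 248 W.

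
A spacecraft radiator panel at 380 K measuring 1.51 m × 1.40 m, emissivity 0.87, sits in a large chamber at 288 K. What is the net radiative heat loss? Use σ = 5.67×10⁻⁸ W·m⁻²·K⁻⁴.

Q ≈ 1460 W

A = 1.51 × 1.40 = 2.11 m².
Q = εσA(T⁴ − T_s⁴). T⁴ − T_s⁴ = (380)⁴ − (288)⁴ = 2.09×10^10 − 6.88×10^9 = 1.40×10^10 K⁴.
Q = 0.87 × 5.67×10⁻⁸ × 2.11 × 1.40×10^10 = 1460 W.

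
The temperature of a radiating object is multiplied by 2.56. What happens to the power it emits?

P ∝ T⁴, so the power scales as (2.56)⁴ = 42.9.

factor ≈ 42.9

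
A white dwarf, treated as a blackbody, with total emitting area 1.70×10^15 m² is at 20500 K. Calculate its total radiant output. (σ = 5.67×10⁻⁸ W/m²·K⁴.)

P = σAT⁴ = 5.67×10⁻⁸ × 1.70×10^15 × (20500)⁴ = 5.67×10⁻⁸ × 1.70×10^15 × 1.77×10^17.
P = 1.70×10^25 W.

P ≈ 1.70×10^25 W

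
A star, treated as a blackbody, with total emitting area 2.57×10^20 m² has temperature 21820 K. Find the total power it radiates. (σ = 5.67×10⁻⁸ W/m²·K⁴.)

P = σAT⁴ = 5.67×10⁻⁸ × 2.57×10^20 × (21820)⁴ = 5.67×10⁻⁸ × 2.57×10^20 × 2.27×10^17.
P = 3.30×10^30 W.

P ≈ 3.30×10^30 W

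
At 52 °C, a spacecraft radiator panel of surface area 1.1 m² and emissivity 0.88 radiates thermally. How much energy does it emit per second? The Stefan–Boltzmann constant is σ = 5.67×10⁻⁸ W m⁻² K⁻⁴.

52 °C = 325 K.
Stefan–Boltzmann: P = εσAT⁴ = 0.88 × 5.67×10⁻⁸ × 1.10 × (325)⁴ = 0.88 × 5.67×10⁻⁸ × 1.10 × 1.12×10^10.
P = 612 W.

P ≈ 612 W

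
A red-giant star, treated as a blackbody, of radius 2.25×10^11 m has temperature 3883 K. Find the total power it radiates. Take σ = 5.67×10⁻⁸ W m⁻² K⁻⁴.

P ≈ 8.20×10^30 W

A = 4πr² = 4π × (2.25×10^11)² = 6.36×10^23 m².
P = σAT⁴ = 5.67×10⁻⁸ × 6.36×10^23 × (3883)⁴ = 5.67×10⁻⁸ × 6.36×10^23 × 2.27×10^14.
P = 8.20×10^30 W.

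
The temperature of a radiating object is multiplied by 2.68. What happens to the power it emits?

P ∝ T⁴, so the power scales as (2.68)⁴ = 51.6.

factor ≈ 51.6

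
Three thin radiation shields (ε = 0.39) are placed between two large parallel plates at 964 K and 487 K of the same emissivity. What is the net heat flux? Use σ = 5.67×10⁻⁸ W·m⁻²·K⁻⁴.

Each of the 4 gaps contributes resistance (2/ε − 1) = 2/0.39 − 1 = 4.128; total = 16.51.
q = σ(T₁⁴ − T₂⁴) / 16.51 = 5.67×10⁻⁸ × 8.07×10^11 / 16.51 = 2770 W/m².

q ≈ 2770 W/m²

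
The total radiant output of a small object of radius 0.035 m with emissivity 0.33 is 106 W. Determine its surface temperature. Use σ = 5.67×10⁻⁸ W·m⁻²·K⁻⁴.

A = 4πr² = 4π × (0.035)² = 0.0154 m².
From P = εσAT⁴, T = (P / εσA)^(1/4) = (106 / (0.33 × 5.67×10⁻⁸ × 0.0154))^(1/4).
T = (3.68×10^11)^(1/4) = 779 K.

T ≈ 779 K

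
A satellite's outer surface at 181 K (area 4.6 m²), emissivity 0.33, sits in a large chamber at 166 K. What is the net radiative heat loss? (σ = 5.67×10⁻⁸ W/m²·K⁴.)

Q ≈ 27.0 W

Q = εσA(T⁴ − T_s⁴). T⁴ − T_s⁴ = (181)⁴ − (166)⁴ = 1.07×10^9 − 7.59×10^8 = 3.14×10^8 K⁴.
Q = 0.33 × 5.67×10⁻⁸ × 4.60 × 3.14×10^8 = 27.0 W.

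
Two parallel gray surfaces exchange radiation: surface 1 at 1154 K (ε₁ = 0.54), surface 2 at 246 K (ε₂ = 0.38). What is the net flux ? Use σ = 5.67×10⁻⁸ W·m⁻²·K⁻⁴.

q ≈ 28800 W/m²

For two large parallel gray plates, q = σ(T₁⁴ − T₂⁴) / (1/ε₁ + 1/ε₂ − 1).
1/ε₁ + 1/ε₂ − 1 = 1/0.54 + 1/0.38 − 1 = 3.483.
T₁⁴ − T₂⁴ = 1.77×10^12 − 3.66×10^9 = 1.77×10^12 K⁴.
q = 5.67×10⁻⁸ × 1.77×10^12 / 3.483 = 28800 W/m².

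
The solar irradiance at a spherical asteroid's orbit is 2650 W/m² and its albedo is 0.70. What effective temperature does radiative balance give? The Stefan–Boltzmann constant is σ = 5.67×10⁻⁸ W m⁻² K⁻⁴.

T ≈ 243 K

Power absorbed = (1−a)S·πR²; power emitted = 4πR²σT⁴. Equating and cancelling πR²:
T = ((1−a)S / 4σ)^(1/4) = (795 / (4 × 5.67×10⁻⁸))^(1/4) = (3.51×10^9)^(1/4).
T = 243 K.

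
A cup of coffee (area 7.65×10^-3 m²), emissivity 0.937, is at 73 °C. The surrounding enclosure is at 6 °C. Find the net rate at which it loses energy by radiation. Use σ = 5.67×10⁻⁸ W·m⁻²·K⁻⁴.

Convert: 73 °C = 346 K; 6 °C = 279 K.
Q = εσA(T⁴ − T_s⁴). T⁴ − T_s⁴ = (346)⁴ − (279)⁴ = 1.43×10^10 − 6.06×10^9 = 8.27×10^9 K⁴.
Q = 0.937 × 5.67×10⁻⁸ × 7.65×10^-3 × 8.27×10^9 = 3.36 W.

Q ≈ 3.36 W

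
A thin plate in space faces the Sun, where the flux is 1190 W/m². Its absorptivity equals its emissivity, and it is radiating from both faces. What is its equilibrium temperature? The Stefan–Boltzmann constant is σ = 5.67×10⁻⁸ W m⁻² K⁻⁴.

Absorbed flux αS = emitted flux 2εσT⁴ per unit area; with α = ε this gives T = (S/2σ)^(1/4).
T = (1190 / (2 × 5.67×10⁻⁸))^(1/4) = (1.05×10^10)^(1/4).
T = 320 K.

T ≈ 320 K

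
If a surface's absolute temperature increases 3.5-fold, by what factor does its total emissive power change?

factor ≈ 150

P ∝ T⁴, so the power scales as (3.5)⁴ = 150.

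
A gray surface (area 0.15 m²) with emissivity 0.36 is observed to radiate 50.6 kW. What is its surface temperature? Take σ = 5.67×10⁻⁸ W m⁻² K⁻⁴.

T ≈ 2020 K

From P = εσAT⁴, T = (P / εσA)^(1/4) = (50600 / (0.36 × 5.67×10⁻⁸ × 0.150))^(1/4).
T = (1.65×10^13)^(1/4) = 2020 K.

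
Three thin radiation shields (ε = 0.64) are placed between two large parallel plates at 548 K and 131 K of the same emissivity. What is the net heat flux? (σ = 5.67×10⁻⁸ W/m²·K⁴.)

Each of the 4 gaps contributes resistance (2/ε − 1) = 2/0.64 − 1 = 2.125; total = 8.500.
q = σ(T₁⁴ − T₂⁴) / 8.500 = 5.67×10⁻⁸ × 8.99×10^10 / 8.500 = 600 W/m².

q ≈ 600 W/m²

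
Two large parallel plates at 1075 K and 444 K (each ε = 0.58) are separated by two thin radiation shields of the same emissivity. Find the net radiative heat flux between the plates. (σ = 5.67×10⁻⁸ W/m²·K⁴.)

q ≈ 10000 W/m²

Each of the 3 gaps contributes resistance (2/ε − 1) = 2/0.58 − 1 = 2.448; total = 7.345.
q = σ(T₁⁴ − T₂⁴) / 7.345 = 5.67×10⁻⁸ × 1.30×10^12 / 7.345 = 10000 W/m².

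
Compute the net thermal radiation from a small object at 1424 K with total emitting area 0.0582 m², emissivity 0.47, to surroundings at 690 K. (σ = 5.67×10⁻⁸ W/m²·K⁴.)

Q ≈ 6030 W

Q = εσA(T⁴ − T_s⁴). T⁴ − T_s⁴ = (1424)⁴ − (690)⁴ = 4.11×10^12 − 2.27×10^11 = 3.89×10^12 K⁴.
Q = 0.47 × 5.67×10⁻⁸ × 0.0582 × 3.89×10^12 = 6030 W.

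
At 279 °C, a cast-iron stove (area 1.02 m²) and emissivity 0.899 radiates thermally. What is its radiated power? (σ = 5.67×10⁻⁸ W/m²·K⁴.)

P ≈ 4830 W

279 °C = 552 K.
Stefan–Boltzmann: P = εσAT⁴ = 0.899 × 5.67×10⁻⁸ × 1.02 × (552)⁴ = 0.899 × 5.67×10⁻⁸ × 1.02 × 9.28×10^10.
P = 4830 W.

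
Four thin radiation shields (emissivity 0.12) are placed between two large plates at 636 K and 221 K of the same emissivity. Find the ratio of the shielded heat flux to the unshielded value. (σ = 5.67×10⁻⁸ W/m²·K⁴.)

ratio ≈ 0.200

With N identical shields there are N+1 = 5 gaps in series, each with the same radiative resistance, so the flux falls to 1/(N+1) of its unshielded value.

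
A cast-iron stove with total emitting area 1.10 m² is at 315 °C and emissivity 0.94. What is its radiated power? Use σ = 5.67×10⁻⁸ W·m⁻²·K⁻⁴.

315 °C = 588 K.
Stefan–Boltzmann: P = εσAT⁴ = 0.94 × 5.67×10⁻⁸ × 1.10 × (588)⁴ = 0.94 × 5.67×10⁻⁸ × 1.10 × 1.20×10^11.
P = 7010 W.

P ≈ 7010 W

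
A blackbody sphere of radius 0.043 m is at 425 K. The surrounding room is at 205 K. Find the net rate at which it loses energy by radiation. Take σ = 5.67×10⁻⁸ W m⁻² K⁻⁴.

A = 4πr² = 4π × (0.043)² = 0.0232 m².
Q = σA(T⁴ − T_s⁴). T⁴ − T_s⁴ = (425)⁴ − (205)⁴ = 3.26×10^10 − 1.77×10^9 = 3.09×10^10 K⁴.
Q = 5.67×10⁻⁸ × 0.0232 × 3.09×10^10 = 40.7 W.

Q ≈ 40.7 W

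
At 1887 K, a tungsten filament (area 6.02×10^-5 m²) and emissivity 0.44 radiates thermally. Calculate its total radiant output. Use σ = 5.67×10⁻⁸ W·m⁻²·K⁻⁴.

P = εσAT⁴ = 0.44 × 5.67×10⁻⁸ × 6.02×10^-5 × (1887)⁴ = 0.44 × 5.67×10⁻⁸ × 6.02×10^-5 × 1.27×10^13.
P = 19.0 W.

P ≈ 19.0 W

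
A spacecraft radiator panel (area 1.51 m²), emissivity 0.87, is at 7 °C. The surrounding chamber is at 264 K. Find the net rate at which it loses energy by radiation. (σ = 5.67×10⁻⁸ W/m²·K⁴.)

Convert: 7 °C = 280 K.
Q = εσA(T⁴ − T_s⁴). T⁴ − T_s⁴ = (280)⁴ − (264)⁴ = 6.15×10^9 − 4.86×10^9 = 1.29×10^9 K⁴.
Q = 0.87 × 5.67×10⁻⁸ × 1.51 × 1.29×10^9 = 96.0 W.

Q ≈ 96.0 W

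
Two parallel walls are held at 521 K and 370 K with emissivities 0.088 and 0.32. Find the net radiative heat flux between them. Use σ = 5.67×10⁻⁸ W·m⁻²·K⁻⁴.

q ≈ 231 W/m²

For two large parallel gray plates, q = σ(T₁⁴ − T₂⁴) / (1/ε₁ + 1/ε₂ − 1).
1/ε₁ + 1/ε₂ − 1 = 1/0.088 + 1/0.32 − 1 = 13.49.
T₁⁴ − T₂⁴ = 7.37×10^10 − 1.87×10^10 = 5.49×10^10 K⁴.
q = 5.67×10⁻⁸ × 5.49×10^10 / 13.49 = 231 W/m².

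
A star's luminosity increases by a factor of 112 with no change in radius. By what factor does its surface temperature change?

factor ≈ 3.25

P ∝ T⁴ ⇒ T ∝ P^(1/4), so T scales by (112)^(1/4) = 3.25.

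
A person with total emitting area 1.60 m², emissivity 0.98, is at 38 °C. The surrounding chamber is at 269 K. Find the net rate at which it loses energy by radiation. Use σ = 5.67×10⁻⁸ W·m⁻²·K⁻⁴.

Q ≈ 366 W

Convert: 38 °C = 311 K.
Q = εσA(T⁴ − T_s⁴). T⁴ − T_s⁴ = (311)⁴ − (269)⁴ = 9.35×10^9 − 5.24×10^9 = 4.12×10^9 K⁴.
Q = 0.98 × 5.67×10⁻⁸ × 1.60 × 4.12×10^9 = 366 W.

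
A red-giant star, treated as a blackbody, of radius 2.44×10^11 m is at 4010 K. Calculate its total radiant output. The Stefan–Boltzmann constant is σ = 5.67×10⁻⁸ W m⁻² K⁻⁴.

A = 4πr² = 4π × (2.44×10^11)² = 7.48×10^23 m².
P = σAT⁴ = 5.67×10⁻⁸ × 7.48×10^23 × (4010)⁴ = 5.67×10⁻⁸ × 7.48×10^23 × 2.59×10^14.
P = 1.10×10^31 W.

P ≈ 1.10×10^31 W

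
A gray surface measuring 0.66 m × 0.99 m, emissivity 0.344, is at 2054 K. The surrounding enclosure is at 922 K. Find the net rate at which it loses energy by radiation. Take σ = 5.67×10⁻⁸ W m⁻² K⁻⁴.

A = 0.66 × 0.99 = 0.653 m².
Q = εσA(T⁴ − T_s⁴). T⁴ − T_s⁴ = (2054)⁴ − (922)⁴ = 1.78×10^13 − 7.23×10^11 = 1.71×10^13 K⁴.
Q = 0.344 × 5.67×10⁻⁸ × 0.653 × 1.71×10^13 = 2.18×10^5 W.

Q ≈ 2.18×10^5 W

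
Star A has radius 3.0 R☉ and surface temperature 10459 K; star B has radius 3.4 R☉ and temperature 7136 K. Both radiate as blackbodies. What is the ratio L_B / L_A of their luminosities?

L_B/L_A ≈ 0.278

L = 4πR²σT⁴ ∝ R²T⁴, so L_B/L_A = (3.4/3.0)² × (7136/10459)⁴ = 1.28 × 0.217 = 0.278.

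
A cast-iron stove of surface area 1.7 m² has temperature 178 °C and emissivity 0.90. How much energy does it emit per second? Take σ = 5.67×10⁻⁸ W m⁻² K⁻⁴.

178 °C = 451 K.
Stefan–Boltzmann: P = εσAT⁴ = 0.90 × 5.67×10⁻⁸ × 1.70 × (451)⁴ = 0.90 × 5.67×10⁻⁸ × 1.70 × 4.14×10^10.
P = 3590 W.

P ≈ 3590 W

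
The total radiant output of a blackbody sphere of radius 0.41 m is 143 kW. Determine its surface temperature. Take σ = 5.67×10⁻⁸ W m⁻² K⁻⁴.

A = 4πr² = 4π × (0.41)² = 2.11 m².
From P = σAT⁴, T = (P / σA)^(1/4) = (1.43×10^5 / (5.67×10⁻⁸ × 2.11))^(1/4).
T = (1.19×10^12)^(1/4) = 1050 K.

T ≈ 1050 K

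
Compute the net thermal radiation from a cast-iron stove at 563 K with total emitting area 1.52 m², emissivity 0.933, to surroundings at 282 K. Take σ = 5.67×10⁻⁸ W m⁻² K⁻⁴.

Q ≈ 7570 W

Q = εσA(T⁴ − T_s⁴). T⁴ − T_s⁴ = (563)⁴ − (282)⁴ = 1.00×10^11 − 6.32×10^9 = 9.41×10^10 K⁴.
Q = 0.933 × 5.67×10⁻⁸ × 1.52 × 9.41×10^10 = 7570 W.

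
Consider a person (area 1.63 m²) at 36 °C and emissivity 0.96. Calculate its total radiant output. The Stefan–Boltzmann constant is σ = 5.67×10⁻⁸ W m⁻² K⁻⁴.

P ≈ 809 W

36 °C = 309 K.
P = εσAT⁴ = 0.96 × 5.67×10⁻⁸ × 1.63 × (309)⁴ = 0.96 × 5.67×10⁻⁸ × 1.63 × 9.12×10^9.
P = 809 W.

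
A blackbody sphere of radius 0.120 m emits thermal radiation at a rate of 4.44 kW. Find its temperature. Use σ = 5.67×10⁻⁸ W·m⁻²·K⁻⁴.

T ≈ 811 K

A = 4πr² = 4π × (0.120)² = 0.181 m².
From P = σAT⁴, T = (P / σA)^(1/4) = (4440 / (5.67×10⁻⁸ × 0.181))^(1/4).
T = (4.33×10^11)^(1/4) = 811 K.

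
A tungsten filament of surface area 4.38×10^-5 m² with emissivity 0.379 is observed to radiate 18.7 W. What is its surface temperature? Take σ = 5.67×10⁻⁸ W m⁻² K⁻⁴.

T ≈ 2110 K

From P = εσAT⁴, T = (P / εσA)^(1/4) = (18.7 / (0.379 × 5.67×10⁻⁸ × 4.38×10^-5))^(1/4).
T = (1.99×10^13)^(1/4) = 2110 K.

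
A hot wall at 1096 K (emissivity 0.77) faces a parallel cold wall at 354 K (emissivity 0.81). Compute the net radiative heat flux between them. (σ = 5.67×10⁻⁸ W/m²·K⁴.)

q ≈ 52800 W/m²

For two large parallel gray plates, q = σ(T₁⁴ − T₂⁴) / (1/ε₁ + 1/ε₂ − 1).
1/ε₁ + 1/ε₂ − 1 = 1/0.77 + 1/0.81 − 1 = 1.533.
T₁⁴ − T₂⁴ = 1.44×10^12 − 1.57×10^10 = 1.43×10^12 K⁴.
q = 5.67×10⁻⁸ × 1.43×10^12 / 1.533 = 52800 W/m².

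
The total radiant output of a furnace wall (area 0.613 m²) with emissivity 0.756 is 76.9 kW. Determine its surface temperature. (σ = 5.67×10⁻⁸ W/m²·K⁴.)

From P = εσAT⁴, T = (P / εσA)^(1/4) = (76900 / (0.756 × 5.67×10⁻⁸ × 0.613))^(1/4).
T = (2.93×10^12)^(1/4) = 1310 K.

T ≈ 1310 K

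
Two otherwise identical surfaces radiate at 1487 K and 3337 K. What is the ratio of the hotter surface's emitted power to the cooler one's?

P ∝ T⁴, so the ratio is (3337/1487)⁴ = (2.244)⁴ = 25.4.

ratio ≈ 25.4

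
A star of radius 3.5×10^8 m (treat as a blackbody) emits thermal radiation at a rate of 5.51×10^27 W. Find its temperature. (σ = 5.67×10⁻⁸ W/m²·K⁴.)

A = 4πr² = 4π × (3.5×10^8)² = 1.54×10^18 m².
From P = σAT⁴, T = (P / σA)^(1/4) = (5.51×10^27 / (5.67×10⁻⁸ × 1.54×10^18))^(1/4).
T = (6.31×10^16)^(1/4) = 15900 K.

T ≈ 15900 K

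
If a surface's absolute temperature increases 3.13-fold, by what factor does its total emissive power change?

P ∝ T⁴, so the power scales as (3.13)⁴ = 96.0.

factor ≈ 96.0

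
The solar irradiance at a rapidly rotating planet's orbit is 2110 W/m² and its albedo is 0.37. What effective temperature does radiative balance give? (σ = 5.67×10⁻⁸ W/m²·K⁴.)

Power absorbed = (1−a)S·πR²; power emitted = 4πR²σT⁴. Equating and cancelling πR²:
T = ((1−a)S / 4σ)^(1/4) = (1330 / (4 × 5.67×10⁻⁸))^(1/4) = (5.86×10^9)^(1/4).
T = 277 K.

T ≈ 277 K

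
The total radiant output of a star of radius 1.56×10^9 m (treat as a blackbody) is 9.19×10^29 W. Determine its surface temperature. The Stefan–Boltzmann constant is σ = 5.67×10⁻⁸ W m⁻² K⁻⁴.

T ≈ 27000 K

A = 4πr² = 4π × (1.56×10^9)² = 3.06×10^19 m².
From P = σAT⁴, T = (P / σA)^(1/4) = (9.19×10^29 / (5.67×10⁻⁸ × 3.06×10^19))^(1/4).
T = (5.30×10^17)^(1/4) = 27000 K.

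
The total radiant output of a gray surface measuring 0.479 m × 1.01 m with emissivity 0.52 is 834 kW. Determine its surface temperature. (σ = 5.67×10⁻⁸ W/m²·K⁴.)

T ≈ 2770 K

A = 0.479 × 1.01 = 0.484 m².
From P = εσAT⁴, T = (P / εσA)^(1/4) = (8.34×10^5 / (0.52 × 5.67×10⁻⁸ × 0.484))^(1/4).
T = (5.85×10^13)^(1/4) = 2770 K.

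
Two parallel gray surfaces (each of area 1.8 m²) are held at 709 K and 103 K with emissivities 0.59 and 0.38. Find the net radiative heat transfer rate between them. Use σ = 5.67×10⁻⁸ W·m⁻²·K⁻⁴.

Q ≈ 7750 W

For two large parallel gray plates, q = σ(T₁⁴ − T₂⁴) / (1/ε₁ + 1/ε₂ − 1).
1/ε₁ + 1/ε₂ − 1 = 1/0.59 + 1/0.38 − 1 = 3.326.
T₁⁴ − T₂⁴ = 2.53×10^11 − 1.13×10^8 = 2.53×10^11 K⁴.
q = 5.67×10⁻⁸ × 2.53×10^11 / 3.326 = 4310 W/m².
Q = q·A = 4310 × 1.8 = 7750 W.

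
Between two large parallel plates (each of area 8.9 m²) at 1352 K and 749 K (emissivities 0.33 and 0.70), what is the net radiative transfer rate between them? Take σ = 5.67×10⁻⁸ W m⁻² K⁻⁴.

For two large parallel gray plates, q = σ(T₁⁴ − T₂⁴) / (1/ε₁ + 1/ε₂ − 1).
1/ε₁ + 1/ε₂ − 1 = 1/0.33 + 1/0.70 − 1 = 3.459.
T₁⁴ − T₂⁴ = 3.34×10^12 − 3.15×10^11 = 3.03×10^12 K⁴.
q = 5.67×10⁻⁸ × 3.03×10^12 / 3.459 = 49600 W/m².
Q = q·A = 49600 × 8.9 = 4.42×10^5 W.

Q ≈ 4.42×10^5 W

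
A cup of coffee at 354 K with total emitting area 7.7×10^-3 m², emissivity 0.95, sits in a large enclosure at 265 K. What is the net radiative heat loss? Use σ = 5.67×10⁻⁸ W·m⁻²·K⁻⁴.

Q ≈ 4.47 W

Q = εσA(T⁴ − T_s⁴). T⁴ − T_s⁴ = (354)⁴ − (265)⁴ = 1.57×10^10 − 4.93×10^9 = 1.08×10^10 K⁴.
Q = 0.95 × 5.67×10⁻⁸ × 7.70×10^-3 × 1.08×10^10 = 4.47 W.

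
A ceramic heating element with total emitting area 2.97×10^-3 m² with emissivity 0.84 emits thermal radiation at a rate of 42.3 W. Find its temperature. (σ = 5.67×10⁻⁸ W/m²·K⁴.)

From P = εσAT⁴, T = (P / εσA)^(1/4) = (42.3 / (0.84 × 5.67×10⁻⁸ × 2.97×10^-3))^(1/4).
T = (2.99×10^11)^(1/4) = 739 K.

T ≈ 739 K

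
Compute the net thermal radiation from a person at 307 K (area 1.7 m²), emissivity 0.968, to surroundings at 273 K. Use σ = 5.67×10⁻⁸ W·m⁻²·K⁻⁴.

Q = εσA(T⁴ − T_s⁴). T⁴ − T_s⁴ = (307)⁴ − (273)⁴ = 8.88×10^9 − 5.55×10^9 = 3.33×10^9 K⁴.
Q = 0.968 × 5.67×10⁻⁸ × 1.70 × 3.33×10^9 = 311 W.

Q ≈ 311 W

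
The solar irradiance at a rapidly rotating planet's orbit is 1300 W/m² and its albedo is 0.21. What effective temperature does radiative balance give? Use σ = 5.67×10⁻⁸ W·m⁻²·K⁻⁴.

T ≈ 259 K

Power absorbed = (1−a)S·πR²; power emitted = 4πR²σT⁴. Equating and cancelling πR²:
T = ((1−a)S / 4σ)^(1/4) = (1030 / (4 × 5.67×10⁻⁸))^(1/4) = (4.53×10^9)^(1/4).
T = 259 K.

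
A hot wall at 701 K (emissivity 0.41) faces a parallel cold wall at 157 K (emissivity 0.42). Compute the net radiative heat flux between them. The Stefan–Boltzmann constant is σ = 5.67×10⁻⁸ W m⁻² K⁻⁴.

q ≈ 3580 W/m²

For two large parallel gray plates, q = σ(T₁⁴ − T₂⁴) / (1/ε₁ + 1/ε₂ − 1).
1/ε₁ + 1/ε₂ − 1 = 1/0.41 + 1/0.42 − 1 = 3.820.
T₁⁴ − T₂⁴ = 2.41×10^11 − 6.08×10^8 = 2.41×10^11 K⁴.
q = 5.67×10⁻⁸ × 2.41×10^11 / 3.820 = 3580 W/m².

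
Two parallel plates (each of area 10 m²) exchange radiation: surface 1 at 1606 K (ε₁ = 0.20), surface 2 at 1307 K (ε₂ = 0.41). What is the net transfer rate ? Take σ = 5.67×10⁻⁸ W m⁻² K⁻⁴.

Q ≈ 3.29×10^5 W

For two large parallel gray plates, q = σ(T₁⁴ − T₂⁴) / (1/ε₁ + 1/ε₂ − 1).
1/ε₁ + 1/ε₂ − 1 = 1/0.20 + 1/0.41 − 1 = 6.439.
T₁⁴ − T₂⁴ = 6.65×10^12 − 2.92×10^12 = 3.73×10^12 K⁴.
q = 5.67×10⁻⁸ × 3.73×10^12 / 6.439 = 32900 W/m².
Q = q·A = 32900 × 10 = 3.29×10^5 W.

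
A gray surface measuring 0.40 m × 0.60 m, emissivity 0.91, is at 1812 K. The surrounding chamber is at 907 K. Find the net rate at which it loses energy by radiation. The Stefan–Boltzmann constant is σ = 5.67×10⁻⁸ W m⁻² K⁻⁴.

Q ≈ 1.25×10^5 W

A = 0.40 × 0.60 = 0.240 m².
Q = εσA(T⁴ − T_s⁴). T⁴ − T_s⁴ = (1812)⁴ − (907)⁴ = 1.08×10^13 − 6.77×10^11 = 1.01×10^13 K⁴.
Q = 0.91 × 5.67×10⁻⁸ × 0.240 × 1.01×10^13 = 1.25×10^5 W.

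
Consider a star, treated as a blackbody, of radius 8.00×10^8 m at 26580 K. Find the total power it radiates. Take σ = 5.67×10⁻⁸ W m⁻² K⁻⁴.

A = 4πr² = 4π × (8.00×10^8)² = 8.04×10^18 m².
P = σAT⁴ = 5.67×10⁻⁸ × 8.04×10^18 × (26580)⁴ = 5.67×10⁻⁸ × 8.04×10^18 × 4.99×10^17.
P = 2.28×10^29 W.

P ≈ 2.28×10^29 W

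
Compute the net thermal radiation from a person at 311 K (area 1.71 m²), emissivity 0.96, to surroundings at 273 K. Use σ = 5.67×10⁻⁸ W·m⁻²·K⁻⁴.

Q = εσA(T⁴ − T_s⁴). T⁴ − T_s⁴ = (311)⁴ − (273)⁴ = 9.35×10^9 − 5.55×10^9 = 3.80×10^9 K⁴.
Q = 0.96 × 5.67×10⁻⁸ × 1.71 × 3.80×10^9 = 354 W.

Q ≈ 354 W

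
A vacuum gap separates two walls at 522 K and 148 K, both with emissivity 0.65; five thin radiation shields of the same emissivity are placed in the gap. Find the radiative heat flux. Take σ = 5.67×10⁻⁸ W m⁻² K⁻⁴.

Each of the 6 gaps contributes resistance (2/ε − 1) = 2/0.65 − 1 = 2.077; total = 12.46.
q = σ(T₁⁴ − T₂⁴) / 12.46 = 5.67×10⁻⁸ × 7.38×10^10 / 12.46 = 336 W/m².

q ≈ 336 W/m²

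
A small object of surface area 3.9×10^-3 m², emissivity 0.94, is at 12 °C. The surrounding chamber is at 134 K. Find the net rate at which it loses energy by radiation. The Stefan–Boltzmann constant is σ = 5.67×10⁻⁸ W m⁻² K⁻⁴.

Q ≈ 1.30 W

Convert: 12 °C = 285 K.
Q = εσA(T⁴ − T_s⁴). T⁴ − T_s⁴ = (285)⁴ − (134)⁴ = 6.60×10^9 − 3.22×10^8 = 6.28×10^9 K⁴.
Q = 0.94 × 5.67×10⁻⁸ × 3.90×10^-3 × 6.28×10^9 = 1.30 W.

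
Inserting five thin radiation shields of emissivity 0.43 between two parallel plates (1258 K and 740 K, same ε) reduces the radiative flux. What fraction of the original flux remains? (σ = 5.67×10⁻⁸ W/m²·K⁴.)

With N identical shields there are N+1 = 6 gaps in series, each with the same radiative resistance, so the flux falls to 1/(N+1) of its unshielded value.

ratio ≈ 0.167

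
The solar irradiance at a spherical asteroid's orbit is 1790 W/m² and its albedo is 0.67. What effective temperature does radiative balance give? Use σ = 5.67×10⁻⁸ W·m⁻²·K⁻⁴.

T ≈ 226 K

Power absorbed = (1−a)S·πR²; power emitted = 4πR²σT⁴. Equating and cancelling πR²:
T = ((1−a)S / 4σ)^(1/4) = (591 / (4 × 5.67×10⁻⁸))^(1/4) = (2.60×10^9)^(1/4).
T = 226 K.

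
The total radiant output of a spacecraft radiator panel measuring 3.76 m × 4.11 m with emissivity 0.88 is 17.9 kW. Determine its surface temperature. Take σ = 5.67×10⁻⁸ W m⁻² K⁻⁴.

A = 3.76 × 4.11 = 15.5 m².
From P = εσAT⁴, T = (P / εσA)^(1/4) = (17900 / (0.88 × 5.67×10⁻⁸ × 15.5))^(1/4).
T = (2.32×10^10)^(1/4) = 390 K.

T ≈ 390 K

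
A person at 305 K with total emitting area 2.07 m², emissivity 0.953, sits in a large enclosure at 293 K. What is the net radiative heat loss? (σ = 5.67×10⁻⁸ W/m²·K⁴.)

Q = εσA(T⁴ − T_s⁴). T⁴ − T_s⁴ = (305)⁴ − (293)⁴ = 8.65×10^9 − 7.37×10^9 = 1.28×10^9 K⁴.
Q = 0.953 × 5.67×10⁻⁸ × 2.07 × 1.28×10^9 = 144 W.

Q ≈ 144 W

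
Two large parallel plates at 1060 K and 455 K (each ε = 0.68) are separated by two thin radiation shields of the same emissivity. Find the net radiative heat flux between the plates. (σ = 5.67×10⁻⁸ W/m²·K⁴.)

q ≈ 11900 W/m²

Each of the 3 gaps contributes resistance (2/ε − 1) = 2/0.68 − 1 = 1.941; total = 5.824.
q = σ(T₁⁴ − T₂⁴) / 5.824 = 5.67×10⁻⁸ × 1.22×10^12 / 5.824 = 11900 W/m².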